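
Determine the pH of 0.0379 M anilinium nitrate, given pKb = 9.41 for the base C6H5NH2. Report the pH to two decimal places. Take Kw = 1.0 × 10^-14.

pH = 3.01

C6H5NH3+ is the conjugate acid of the weak base C6H5NH2.
Kb = 10^(−9.41) = 3.89 × 10^-10
Ka = Kw/Kb = 1.0×10^-14 / 3.89 × 10^-10 = 2.57 × 10^-5
Ka = [H+]²/(0.0379 − [H+]) = 2.57 × 10^-5
Neglecting [H+] in the denominator: [H+] = √(2.57 × 10^-5 × 0.0379) = 9.87 × 10^-4 M
pH = −log(9.87 × 10^-4) = 3.01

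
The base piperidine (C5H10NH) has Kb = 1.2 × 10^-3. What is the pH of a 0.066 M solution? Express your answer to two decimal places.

C5H10NH + H2O ⇌ C5H10NH2+ + OH-
Let x = [OH-] at equilibrium. Kb = x²/(0.066 − x).
x is not negligible relative to C₀; solve x² + 0.0012·x − 7.92e-05 = 0.
x = [−0.0012 + √(0.0012² + 0.000317)]/2 = 8.32 × 10^-3 M
pOH = 2.08, so pH = 14.00 − pOH = 11.92

pH = 11.92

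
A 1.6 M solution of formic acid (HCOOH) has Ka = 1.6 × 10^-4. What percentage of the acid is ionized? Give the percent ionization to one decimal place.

HCOOH ⇌ HCOO- + H+; let x = [H+] at equilibrium.
x ≈ √(Ka·C₀) = √(1.6 × 10^-4 × 1.6) = 1.60 × 10^-2 M
% ionization = x/C₀ × 100% = 1.60 × 10^-2/1.6 × 100% = 1.0%

1.0%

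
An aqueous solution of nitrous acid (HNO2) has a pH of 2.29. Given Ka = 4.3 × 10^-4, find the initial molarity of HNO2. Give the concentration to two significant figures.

C₀ = 6.6 × 10^-2 M

[H+] = 10^(-2.29) = 5.13 × 10^-3 M = x
Ka = x²/(C₀ − x) ⇒ C₀ = x + x²/Ka
C₀ = 5.13 × 10^-3 + (5.13 × 10^-3)²/(4.3 × 10^-4) = 6.63 × 10^-2 M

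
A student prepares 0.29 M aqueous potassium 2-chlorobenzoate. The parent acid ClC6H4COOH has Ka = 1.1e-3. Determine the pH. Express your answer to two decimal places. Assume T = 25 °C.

ClC6H4COO- is the conjugate base of the weak acid ClC6H4COOH.
Kb = Kw/Ka = 1.0×10^-14 / 1.1 × 10^-3 = 9.09 × 10^-12
Let x = [OH-] at equilibrium. Kb = x²/(0.29 − x).
Assume x ≪ 0.29: x ≈ √(9.09 × 10^-12 × 0.29) = 1.62 × 10^-6 M
pOH = 5.79, so pH = 14.00 − pOH = 8.21

pH = 8.21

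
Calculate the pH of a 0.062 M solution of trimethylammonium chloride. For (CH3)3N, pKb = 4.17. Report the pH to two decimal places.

(CH3)3NH+ is the conjugate acid of the weak base (CH3)3N.
Kb = 10^(−4.17) = 6.76 × 10^-5
Ka = Kw/Kb = 1.0×10^-14 / 6.76 × 10^-5 = 1.48 × 10^-10
Ka = x²/(0.062 − x) = 1.48 × 10^-10
Assume x ≪ 0.062: x ≈ √(1.48 × 10^-10 × 0.062) = 3.03 × 10^-6 M
Check: 0.0049% ionized — well under 5%, approximation valid.
pH = −log[H+] = −log(3.03 × 10^-6) = 5.52

pH = 5.52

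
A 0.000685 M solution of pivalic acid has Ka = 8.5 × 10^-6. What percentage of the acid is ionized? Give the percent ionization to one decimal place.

10.5%

(CH3)3CCOOH ⇌ (CH3)3CCOO- + H+; let x = [H+] at equilibrium.
Solve x² + 8.5e-06x − 5.82e-09 = 0 → x = 7.22 × 10^-5 M
% ionization = x/C₀ × 100% = 7.22 × 10^-5/0.000685 × 100% = 10.5%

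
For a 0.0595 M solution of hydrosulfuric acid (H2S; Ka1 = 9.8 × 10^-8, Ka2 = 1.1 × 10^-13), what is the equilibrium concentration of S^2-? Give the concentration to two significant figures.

1.1 × 10^-13 M

First ionization gives [H+] ≈ [HS-] = 7.64 × 10^-5 M.
Second step: Ka2 = [H+][S^2-]/[HS-] ≈ [S^2-] (since [H+] ≈ [HS-]).
So [S^2-] ≈ Ka2.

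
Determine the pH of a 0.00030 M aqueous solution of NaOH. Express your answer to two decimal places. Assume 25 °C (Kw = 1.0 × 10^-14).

pH = 10.48

NaOH is a strong base; [OH-] = 0.0003 M.
pOH = -log(0.0003) = 3.52
pH = 14.00 - 3.52 = 10.48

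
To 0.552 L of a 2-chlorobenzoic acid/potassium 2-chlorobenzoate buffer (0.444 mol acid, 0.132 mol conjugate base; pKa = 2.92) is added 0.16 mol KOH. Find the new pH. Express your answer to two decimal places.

After neutralization: n(ClC6H4COOH) = 0.284 mol, n(ClC6H4COO-) = 0.292 mol.
pH = pKa + log(n_ClC6H4COO-/n_ClC6H4COOH) = 2.92 + log(0.292/0.284) = 2.92 + (+0.012)

pH = 2.93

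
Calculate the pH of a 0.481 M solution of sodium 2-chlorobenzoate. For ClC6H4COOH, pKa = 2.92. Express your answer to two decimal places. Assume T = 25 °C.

ClC6H4COO- is the conjugate base of the weak acid ClC6H4COOH.
Ka = 10^(−2.92) = 1.20 × 10^-3
Kb = Kw/Ka = 1.0×10^-14 / 1.20 × 10^-3 = 8.33 × 10^-12
Kb = [OH-]²/(0.481 − [OH-]) = 8.33 × 10^-12
Since Kb ≪ C₀, [OH-] ≈ √(Kb·C₀) = 2.00 × 10^-6 M.
([OH-]/C₀ = 0.00042% < 5%, so the approximation holds.)
pOH = 5.70, so pH = 14.00 − pOH = 8.30

pH = 8.30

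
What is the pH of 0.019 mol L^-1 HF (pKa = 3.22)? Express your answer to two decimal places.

pH = 2.51

HF ⇌ F- + H+
Ka = 10^(−3.22) = 6.03 × 10^-4
Ka = [H+]²/(0.019 − [H+]) = 6.03 × 10^-4
Here C₀/Ka ≈ 31.5, so the small-[H+] approximation fails. Use the quadratic:
[H+] = (−Ka + √(Ka² + 4·Ka·C₀))/2 = 3.10 × 10^-3 M
pH = −log(3.10 × 10^-3) = 2.51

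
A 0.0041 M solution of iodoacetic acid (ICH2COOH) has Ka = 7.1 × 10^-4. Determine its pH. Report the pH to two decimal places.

ICH2COOH ⇌ ICH2COO- + H+
Ka = [H+]²/(0.0041 − [H+]) = 7.1 × 10^-4
The 5% rule fails; solving [H+]² + Ka·[H+] − Ka·C₀ = 0 exactly:
[H+] = [−0.00071 + √(0.00071² + 1.16e-05)]/2 = 1.39 × 10^-3 M
pH = −log(1.39 × 10^-3) = 2.86

pH = 2.86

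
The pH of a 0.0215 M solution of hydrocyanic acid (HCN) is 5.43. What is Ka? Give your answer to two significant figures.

[H+] = 10^(-5.43) = 3.72 × 10^-6 M
At equilibrium [HA] = 0.0215 − 3.72 × 10^-6 = 2.15 × 10^-2 M
Ka = [H+][A-]/[HA] = (3.72 × 10^-6)² / 2.15 × 10^-2 = 6.4 × 10^-10

Ka = 6.4 × 10^-10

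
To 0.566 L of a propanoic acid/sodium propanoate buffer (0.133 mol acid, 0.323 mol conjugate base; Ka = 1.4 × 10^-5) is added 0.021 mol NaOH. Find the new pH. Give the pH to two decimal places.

After neutralization: n(CH3CH2COOH) = 0.112 mol, n(CH3CH2COO-) = 0.344 mol.
pKa = −log(1.4 × 10^-5) = 4.854
Henderson–Hasselbalch with mole ratio 0.344/0.112: pH = 4.854 + (+0.487)

pH = 5.34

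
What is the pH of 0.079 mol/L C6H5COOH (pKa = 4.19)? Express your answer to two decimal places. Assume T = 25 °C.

pH = 2.65

C6H5COOH ⇌ C6H5COO- + H+
Ka = 10^(−4.19) = 6.46 × 10^-5
Ka = [H+]²/(0.079 − [H+]) = 6.46 × 10^-5
Assume [H+] ≪ 0.079: [H+] ≈ √(6.46 × 10^-5 × 0.079) = 2.26 × 10^-3 M
pH = −log[H+] = −log(2.26 × 10^-3) = 2.65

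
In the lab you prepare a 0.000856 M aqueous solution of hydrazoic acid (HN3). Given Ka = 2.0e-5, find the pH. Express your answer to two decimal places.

pH = 3.92

HN3 ⇌ N3- + H+
From the ICE table, Ka = [H+]²/(0.000856 − [H+]) = 2.0 × 10^-5.
[H+] is not negligible relative to C₀; solve [H+]² + 2e-05·[H+] − 1.71e-08 = 0.
[H+] = [−2e-05 + √(2e-05² + 6.85e-08)]/2 = 1.21 × 10^-4 M
pH = −log[H+] = −log(1.21 × 10^-4) = 3.92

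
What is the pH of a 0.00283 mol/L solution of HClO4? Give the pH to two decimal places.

pH = 2.55

HClO4 is a strong acid and dissociates completely, so [H+] = 0.00283 M.
pH = -log(0.00283) = 2.55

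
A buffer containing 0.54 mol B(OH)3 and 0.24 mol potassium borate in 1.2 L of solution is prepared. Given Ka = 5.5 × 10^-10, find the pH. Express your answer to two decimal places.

pH = 8.91

pKa = −log(5.5 × 10^-10) = 9.260
Using pH = pKa + log([base]/[acid]) with [base]/[acid] = 0.24/0.54:
pH = 9.260 + (-0.352) = 8.91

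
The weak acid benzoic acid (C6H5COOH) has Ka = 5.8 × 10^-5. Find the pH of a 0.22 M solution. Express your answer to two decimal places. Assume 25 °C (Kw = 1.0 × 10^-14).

pH = 2.45

C6H5COOH ⇌ C6H5COO- + H+
Ka = x²/(0.22 − x) = 5.8 × 10^-5
Since Ka ≪ C₀, x ≈ √(Ka·C₀) = 3.57 × 10^-3 M.
Check: 1.6% ionized — well under 5%, approximation valid.
pH = −log[H+] = −log(3.57 × 10^-3) = 2.45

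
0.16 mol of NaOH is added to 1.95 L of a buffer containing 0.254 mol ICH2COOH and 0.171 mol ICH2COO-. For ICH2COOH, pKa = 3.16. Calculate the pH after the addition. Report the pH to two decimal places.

pH = 3.71

OH- converts ICH2COOH to ICH2COO-: ICH2COOH → 0.094 mol, ICH2COO- → 0.331 mol.
Henderson–Hasselbalch with mole ratio 0.331/0.094: pH = 3.16 + (+0.547)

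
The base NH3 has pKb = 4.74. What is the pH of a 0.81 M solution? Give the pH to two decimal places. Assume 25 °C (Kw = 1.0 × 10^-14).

NH3 + H2O ⇌ NH4+ + OH-
Kb = 10^(−4.74) = 1.82 × 10^-5
Kb = [OH-]²/(0.81 − [OH-]) = 1.82 × 10^-5
Neglecting [OH-] in the denominator: [OH-] = √(1.82 × 10^-5 × 0.81) = 3.84 × 10^-3 M
pOH = −log(3.84 × 10^-3) = 2.42; pH = 14.00 − 2.42 = 11.58

pH = 11.58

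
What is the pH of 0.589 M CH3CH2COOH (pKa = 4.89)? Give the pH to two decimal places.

CH3CH2COOH ⇌ CH3CH2COO- + H+
Ka = 10^(−4.89) = 1.29 × 10^-5
From the ICE table, Ka = x²/(0.589 − x) = 1.29 × 10^-5.
Assume x ≪ 0.589: x ≈ √(1.29 × 10^-5 × 0.589) = 2.76 × 10^-3 M
pH = −log[H+] = −log(2.76 × 10^-3) = 2.56

pH = 2.56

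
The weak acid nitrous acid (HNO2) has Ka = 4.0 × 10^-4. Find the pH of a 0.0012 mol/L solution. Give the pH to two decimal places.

HNO2 ⇌ NO2- + H+
Ka = [H+]²/(0.0012 − [H+]) = 4.0 × 10^-4
The 5% rule fails; solving [H+]² + Ka·[H+] − Ka·C₀ = 0 exactly:
[H+] = [−0.0004 + √(0.0004² + 1.92e-06)]/2 = 5.21 × 10^-4 M
pH = −log(5.21 × 10^-4) = 3.28

pH = 3.28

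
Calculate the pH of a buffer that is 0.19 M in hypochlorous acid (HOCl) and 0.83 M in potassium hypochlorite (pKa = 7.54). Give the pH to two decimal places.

pH = pKa + log([A⁻]/[HA]) = 7.54 + log(0.83/0.19)
pH = 7.54 + (+0.640) = 8.18

pH = 8.18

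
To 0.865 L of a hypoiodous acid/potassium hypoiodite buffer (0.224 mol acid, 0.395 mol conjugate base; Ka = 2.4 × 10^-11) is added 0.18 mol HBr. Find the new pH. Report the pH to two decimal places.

Added H+ converts OI- to HOI: HOI → 0.404 mol, OI- → 0.215 mol.
pKa = −log(2.4 × 10^-11) = 10.620
Henderson–Hasselbalch with mole ratio 0.215/0.404: pH = 10.620 + (-0.274)

pH = 10.35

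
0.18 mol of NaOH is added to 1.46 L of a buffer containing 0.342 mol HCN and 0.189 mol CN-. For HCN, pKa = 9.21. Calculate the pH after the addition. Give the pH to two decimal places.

pH = 9.57

OH- converts HCN to CN-: HCN → 0.162 mol, CN- → 0.369 mol.
pH = pKa + log([A⁻]/[HA]) = 9.21 + log(0.369/0.162) = 9.21 +0.358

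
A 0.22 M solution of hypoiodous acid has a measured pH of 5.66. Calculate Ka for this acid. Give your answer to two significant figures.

Ka = 2.2 × 10^-11

[H+] = 10^(-5.66) = 2.19 × 10^-6 M
At equilibrium [HA] = 0.22 − 2.19 × 10^-6 = 2.20 × 10^-1 M
Ka = [H+][A-]/[HA] = (2.19 × 10^-6)² / 2.20 × 10^-1 = 2.2 × 10^-11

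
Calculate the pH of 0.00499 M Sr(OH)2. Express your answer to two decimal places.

pH = 12.00

Sr(OH)2 is a strong base (each formula unit releases 2 OH-); [OH-] = 0.00998 M.
pOH = -log(0.00998) = 2.00
pH = 14.00 - 2.00 = 12.00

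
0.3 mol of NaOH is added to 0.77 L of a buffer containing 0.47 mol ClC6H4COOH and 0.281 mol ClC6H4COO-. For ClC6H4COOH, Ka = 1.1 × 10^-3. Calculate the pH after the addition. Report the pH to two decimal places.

OH- converts ClC6H4COOH to ClC6H4COO-: ClC6H4COOH → 0.17 mol, ClC6H4COO- → 0.581 mol.
pKa = −log(1.1 × 10^-3) = 2.959
pH = pKa + log(n_ClC6H4COO-/n_ClC6H4COOH) = 2.959 + log(0.581/0.17) = 2.959 + (+0.534)

pH = 3.49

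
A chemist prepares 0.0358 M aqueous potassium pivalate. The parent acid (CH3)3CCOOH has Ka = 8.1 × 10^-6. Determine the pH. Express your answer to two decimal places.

(CH3)3CCOO- is the conjugate base of the weak acid (CH3)3CCOOH.
Kb = Kw/Ka = 1.0×10^-14 / 8.1 × 10^-6 = 1.23 × 10^-9
From the ICE table, Kb = [OH-]²/(0.0358 − [OH-]) = 1.23 × 10^-9.
Assume [OH-] ≪ 0.0358: [OH-] ≈ √(1.23 × 10^-9 × 0.0358) = 6.64 × 10^-6 M
pOH = −log(6.64 × 10^-6) = 5.18; pH = 14.00 − 5.18 = 8.82

pH = 8.82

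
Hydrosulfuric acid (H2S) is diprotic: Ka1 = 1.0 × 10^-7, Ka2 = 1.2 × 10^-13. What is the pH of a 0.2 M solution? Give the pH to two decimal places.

Since Ka1 ≫ Ka2, the first ionization dominates [H+].
Ka1 = x²/(0.2 − x) = 1.0 × 10^-7
x ≈ √(1.0 × 10^-7 × 0.2) = 1.41 × 10^-4 M
pH = −log(1.41 × 10^-4) = 3.85

pH = 3.85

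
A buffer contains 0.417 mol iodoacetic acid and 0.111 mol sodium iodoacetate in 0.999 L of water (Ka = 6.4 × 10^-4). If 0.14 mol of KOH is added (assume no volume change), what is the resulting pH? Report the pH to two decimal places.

pH = 3.15

After neutralization: n(ICH2COOH) = 0.277 mol, n(ICH2COO-) = 0.251 mol.
pKa = −log(6.4 × 10^-4) = 3.194
pH = pKa + log([A⁻]/[HA]) = 3.194 + log(0.251/0.277) = 3.194 -0.043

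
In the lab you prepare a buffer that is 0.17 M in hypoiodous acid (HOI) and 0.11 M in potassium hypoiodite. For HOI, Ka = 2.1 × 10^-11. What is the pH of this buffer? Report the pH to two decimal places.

pH = 10.49

pKa = −log(2.1 × 10^-11) = 10.678
Henderson–Hasselbalch: pH = pKa + log([OI-]/[HOI]) = 10.678 + log(0.11/0.17)
pH = 10.678 + (-0.189) = 10.49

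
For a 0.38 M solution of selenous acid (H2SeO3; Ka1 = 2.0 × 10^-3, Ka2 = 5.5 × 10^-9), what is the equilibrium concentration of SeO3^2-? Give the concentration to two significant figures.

First ionization gives [H+] ≈ [HSeO3-] = 2.66 × 10^-2 M.
Second step: Ka2 = [H+][SeO3^2-]/[HSeO3-] ≈ [SeO3^2-] (since [H+] ≈ [HSeO3-]).
So [SeO3^2-] ≈ Ka2.

5.5 × 10^-9 M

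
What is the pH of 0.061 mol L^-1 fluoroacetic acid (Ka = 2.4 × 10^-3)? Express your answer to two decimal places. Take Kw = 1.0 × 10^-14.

pH = 1.96

FCH2COOH ⇌ FCH2COO- + H+
Ka = [H+]²/(0.061 − [H+]) = 2.4 × 10^-3
[H+] is not negligible relative to C₀; solve [H+]² + 0.0024·[H+] − 0.000146 = 0.
[H+] = (−Ka + √(Ka² + 4·Ka·C₀))/2 = 1.10 × 10^-2 M
pH = −log(1.10 × 10^-2) = 1.96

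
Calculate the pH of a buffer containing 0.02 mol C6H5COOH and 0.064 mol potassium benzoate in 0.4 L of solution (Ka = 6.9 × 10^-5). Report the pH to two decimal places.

pKa = −log(6.9 × 10^-5) = 4.161
pH = pKa + log([A⁻]/[HA]) = 4.161 + log(0.064/0.02)
pH = 4.161 + (+0.505) = 4.67

pH = 4.67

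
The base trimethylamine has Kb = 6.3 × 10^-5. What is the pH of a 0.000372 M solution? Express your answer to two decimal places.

(CH3)3N + H2O ⇌ (CH3)3NH+ + OH-
Let x = [OH-] at equilibrium. Kb = x²/(0.000372 − x).
Here C₀/Kb ≈ 5.9, so the small-x approximation fails. Use the quadratic:
x = [−6.3e-05 + √(6.3e-05² + 9.37e-08)]/2 = 1.25 × 10^-4 M
pOH = 3.90, so pH = 14.00 − pOH = 10.10

pH = 10.10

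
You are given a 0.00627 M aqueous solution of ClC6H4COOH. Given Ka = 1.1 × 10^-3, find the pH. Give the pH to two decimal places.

pH = 2.67

ClC6H4COOH ⇌ ClC6H4COO- + H+
From the ICE table, Ka = [H+]²/(0.00627 − [H+]) = 1.1 × 10^-3.
Here C₀/Ka ≈ 5.7, so the small-[H+] approximation fails. Use the quadratic:
[H+] = (−Ka + √(Ka² + 4·Ka·C₀))/2 = 2.13 × 10^-3 M
pH = −log[H+] = −log(2.13 × 10^-3) = 2.67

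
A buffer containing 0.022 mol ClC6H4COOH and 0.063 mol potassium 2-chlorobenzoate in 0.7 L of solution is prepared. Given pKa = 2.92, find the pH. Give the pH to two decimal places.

pH = 3.38

Henderson–Hasselbalch: pH = pKa + log([ClC6H4COO-]/[ClC6H4COOH]) = 2.92 + log(0.063/0.022)
pH = 2.92 + (+0.457) = 3.38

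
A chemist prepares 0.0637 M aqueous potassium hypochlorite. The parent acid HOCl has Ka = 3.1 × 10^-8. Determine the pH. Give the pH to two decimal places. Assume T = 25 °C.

pH = 10.16

OCl- is the conjugate base of the weak acid HOCl.
Kb = Kw/Ka = 1.0×10^-14 / 3.1 × 10^-8 = 3.23 × 10^-7
From the ICE table, Kb = [OH-]²/(0.0637 − [OH-]) = 3.23 × 10^-7.
Neglecting [OH-] in the denominator: [OH-] = √(3.23 × 10^-7 × 0.0637) = 1.43 × 10^-4 M
Check: 0.23% ionized — well under 5%, approximation valid.
pOH = 3.84, so pH = 14.00 − pOH = 10.16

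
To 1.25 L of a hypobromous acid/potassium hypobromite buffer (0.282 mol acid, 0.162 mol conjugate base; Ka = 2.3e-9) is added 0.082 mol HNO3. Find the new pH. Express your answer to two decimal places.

Added H+ converts OBr- to HOBr: HOBr → 0.364 mol, OBr- → 0.08 mol.
pKa = −log(2.3 × 10^-9) = 8.638
pH = pKa + log([A⁻]/[HA]) = 8.638 + log(0.08/0.364) = 8.638 -0.658

pH = 7.98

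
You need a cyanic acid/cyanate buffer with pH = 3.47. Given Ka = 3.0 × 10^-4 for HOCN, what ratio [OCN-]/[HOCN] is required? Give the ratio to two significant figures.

pKa = -log(3.0 × 10^-4) = 3.523
pH = pKa + log(r) ⇒ log(r) = 3.47 − 3.523 = -0.053
r = [OCN-]/[HOCN] = 10^(-0.053) = 0.885

ratio = 0.89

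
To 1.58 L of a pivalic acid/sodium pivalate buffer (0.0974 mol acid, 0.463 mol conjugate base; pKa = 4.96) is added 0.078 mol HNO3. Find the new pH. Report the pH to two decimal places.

pH = 5.30

After neutralization: n((CH3)3CCOOH) = 0.175 mol, n((CH3)3CCOO-) = 0.385 mol.
Henderson–Hasselbalch with mole ratio 0.385/0.175: pH = 4.96 + (+0.342)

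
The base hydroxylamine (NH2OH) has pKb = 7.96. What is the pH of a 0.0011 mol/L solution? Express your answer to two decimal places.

pH = 8.54

NH2OH + H2O ⇌ NH3OH+ + OH-
Kb = 10^(−7.96) = 1.10 × 10^-8
Kb = [OH-]²/(0.0011 − [OH-]) = 1.10 × 10^-8
Since Kb ≪ C₀, [OH-] ≈ √(Kb·C₀) = 3.48 × 10^-6 M.
pOH = 5.46, so pH = 14.00 − pOH = 8.54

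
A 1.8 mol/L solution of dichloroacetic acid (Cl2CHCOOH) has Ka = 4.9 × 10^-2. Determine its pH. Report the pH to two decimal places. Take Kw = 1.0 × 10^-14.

pH = 0.56

Cl2CHCOOH ⇌ Cl2CHCOO- + H+
Ka = [H+]²/(1.8 − [H+]) = 4.9 × 10^-2
The 5% rule fails; solving [H+]² + Ka·[H+] − Ka·C₀ = 0 exactly:
[H+] = [−0.049 + √(0.049² + 0.353)]/2 = 2.73 × 10^-1 M
pH = −log(2.73 × 10^-1) = 0.56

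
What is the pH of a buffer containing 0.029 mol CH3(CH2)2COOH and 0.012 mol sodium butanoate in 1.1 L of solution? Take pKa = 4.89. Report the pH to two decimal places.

Henderson–Hasselbalch: pH = pKa + log([CH3(CH2)2COO-]/[CH3(CH2)2COOH]) = 4.89 + log(0.012/0.029)
pH = 4.89 + (-0.383) = 4.51

pH = 4.51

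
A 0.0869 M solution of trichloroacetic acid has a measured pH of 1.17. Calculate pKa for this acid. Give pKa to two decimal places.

[H+] = 10^(-1.17) = 6.76 × 10^-2 M
At equilibrium [HA] = 0.0869 − 6.76 × 10^-2 = 1.93 × 10^-2 M
Ka = [H+][A-]/[HA] = (6.76 × 10^-2)² / 1.93 × 10^-2 = 2.37 × 10^-1
pKa = -log(2.37 × 10^-1) = 0.63

pKa = 0.63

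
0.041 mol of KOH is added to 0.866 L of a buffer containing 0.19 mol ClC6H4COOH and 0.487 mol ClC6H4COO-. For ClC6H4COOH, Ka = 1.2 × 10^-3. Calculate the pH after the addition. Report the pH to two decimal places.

pH = 3.47

After neutralization: n(ClC6H4COOH) = 0.149 mol, n(ClC6H4COO-) = 0.528 mol.
pKa = −log(1.2 × 10^-3) = 2.921
pH = pKa + log([A⁻]/[HA]) = 2.921 + log(0.528/0.149) = 2.921 +0.549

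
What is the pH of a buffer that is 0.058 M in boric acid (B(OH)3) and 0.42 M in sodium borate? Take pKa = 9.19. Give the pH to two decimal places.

Using pH = pKa + log([base]/[acid]) with [base]/[acid] = 0.42/0.058:
pH = 9.19 + (+0.860) = 10.05

pH = 10.05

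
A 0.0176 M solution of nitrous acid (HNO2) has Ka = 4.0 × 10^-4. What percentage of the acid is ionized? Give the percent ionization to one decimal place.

HNO2 ⇌ NO2- + H+; let x = [H+] at equilibrium.
Solve x² + 0.0004x − 7.04e-06 = 0 → x = 2.46 × 10^-3 M
Fraction ionized = 2.46 × 10^-3 / 0.0176 = 0.1398 → 14.0%

14.0%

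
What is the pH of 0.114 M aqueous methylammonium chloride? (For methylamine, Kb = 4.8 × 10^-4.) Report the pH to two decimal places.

pH = 5.81

CH3NH3+ is the conjugate acid of the weak base CH3NH2.
Ka = Kw/Kb = 1.0×10^-14 / 4.8 × 10^-4 = 2.08 × 10^-11
Ka = [H+]²/(0.114 − [H+]) = 2.08 × 10^-11
Since Ka ≪ C₀, [H+] ≈ √(Ka·C₀) = 1.54 × 10^-6 M.
([H+]/C₀ = 0.0014% < 5%, so the approximation holds.)
pH = −log[H+] = −log(1.54 × 10^-6) = 5.81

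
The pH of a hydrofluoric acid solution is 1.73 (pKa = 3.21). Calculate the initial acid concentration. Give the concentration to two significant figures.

[H+] = 10^(-1.73) = 1.86 × 10^-2 M = x
Ka = 10^(−3.21) = 6.17 × 10^-4
Ka = x²/(C₀ − x) ⇒ C₀ = x + x²/Ka
C₀ = 1.86 × 10^-2 + (1.86 × 10^-2)²/(6.17 × 10^-4) = 5.79 × 10^-1 M

C₀ = 5.8 × 10^-1 M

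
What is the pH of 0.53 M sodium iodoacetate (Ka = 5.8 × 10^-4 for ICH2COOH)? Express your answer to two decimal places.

ICH2COO- is the conjugate base of the weak acid ICH2COOH.
Kb = Kw/Ka = 1.0×10^-14 / 5.8 × 10^-4 = 1.72 × 10^-11
From the ICE table, Kb = [OH-]²/(0.53 − [OH-]) = 1.72 × 10^-11.
Neglecting [OH-] in the denominator: [OH-] = √(1.72 × 10^-11 × 0.53) = 3.02 × 10^-6 M
pOH = 5.52, so pH = 14.00 − pOH = 8.48

pH = 8.48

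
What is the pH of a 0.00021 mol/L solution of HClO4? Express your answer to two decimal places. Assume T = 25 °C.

pH = 3.68

HClO4 is a strong acid and dissociates completely, so [H+] = 0.00021 M.
pH = -log(0.00021) = 3.68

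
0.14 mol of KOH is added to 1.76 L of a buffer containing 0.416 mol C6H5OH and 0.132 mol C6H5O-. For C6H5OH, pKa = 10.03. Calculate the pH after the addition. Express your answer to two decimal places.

OH- converts C6H5OH to C6H5O-: C6H5OH → 0.276 mol, C6H5O- → 0.272 mol.
pH = pKa + log(n_C6H5O-/n_C6H5OH) = 10.03 + log(0.272/0.276) = 10.03 + (-0.006)

pH = 10.02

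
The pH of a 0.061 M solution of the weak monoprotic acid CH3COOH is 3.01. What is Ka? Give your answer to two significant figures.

[H+] = 10^(-3.01) = 9.77 × 10^-4 M
At equilibrium [HA] = 0.061 − 9.77 × 10^-4 = 6.00 × 10^-2 M
Ka = [H+][A-]/[HA] = (9.77 × 10^-4)² / 6.00 × 10^-2 = 1.6 × 10^-5

Ka = 1.6 × 10^-5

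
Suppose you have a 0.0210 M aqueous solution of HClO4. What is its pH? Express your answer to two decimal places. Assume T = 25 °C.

HClO4 is a strong acid and dissociates completely, so [H+] = 0.0210 M.
pH = -log(0.021) = 1.68

pH = 1.68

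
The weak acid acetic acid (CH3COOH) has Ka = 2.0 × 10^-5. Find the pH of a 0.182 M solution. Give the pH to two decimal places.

CH3COOH ⇌ CH3COO- + H+
Ka = x²/(0.182 − x) = 2.0 × 10^-5
Since Ka ≪ C₀, x ≈ √(Ka·C₀) = 1.91 × 10^-3 M.
pH = −log(1.91 × 10^-3) = 2.72

pH = 2.72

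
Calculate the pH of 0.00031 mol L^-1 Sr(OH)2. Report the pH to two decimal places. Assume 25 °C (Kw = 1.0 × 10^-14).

pH = 10.79

Sr(OH)2 is a strong base (each formula unit releases 2 OH-); [OH-] = 0.00062 M.
pOH = -log(0.00062) = 3.21
pH = 14.00 - 3.21 = 10.79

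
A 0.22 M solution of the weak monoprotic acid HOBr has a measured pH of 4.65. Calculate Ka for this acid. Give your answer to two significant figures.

[H+] = 10^(-4.65) = 2.24 × 10^-5 M
At equilibrium [HA] = 0.22 − 2.24 × 10^-5 = 2.20 × 10^-1 M
Ka = [H+][A-]/[HA] = (2.24 × 10^-5)² / 2.20 × 10^-1 = 2.3 × 10^-9

Ka = 2.3 × 10^-9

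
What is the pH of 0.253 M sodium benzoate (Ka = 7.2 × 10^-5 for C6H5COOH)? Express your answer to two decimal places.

pH = 8.77

C6H5COO- is the conjugate base of the weak acid C6H5COOH.
Kb = Kw/Ka = 1.0×10^-14 / 7.2 × 10^-5 = 1.39 × 10^-10
Kb = [OH-]²/(0.253 − [OH-]) = 1.39 × 10^-10
Since Kb ≪ C₀, [OH-] ≈ √(Kb·C₀) = 5.93 × 10^-6 M.
([OH-]/C₀ = 0.0023% < 5%, so the approximation holds.)
pOH = 5.23, so pH = 14.00 − pOH = 8.77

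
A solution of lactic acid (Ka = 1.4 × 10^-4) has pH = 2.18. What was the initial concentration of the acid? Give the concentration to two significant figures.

[H+] = 10^(-2.18) = 6.61 × 10^-3 M = x
Ka = x²/(C₀ − x) ⇒ C₀ = x + x²/Ka
C₀ = 6.61 × 10^-3 + (6.61 × 10^-3)²/(1.4 × 10^-4) = 3.19 × 10^-1 M

C₀ = 3.2 × 10^-1 M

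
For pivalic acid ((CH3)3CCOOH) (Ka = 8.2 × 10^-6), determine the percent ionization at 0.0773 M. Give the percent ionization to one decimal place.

1.0%

(CH3)3CCOOH ⇌ (CH3)3CCOO- + H+; let x = [H+] at equilibrium.
x ≈ √(Ka·C₀) = √(8.2 × 10^-6 × 0.0773) = 7.96 × 10^-4 M
% ionization = x/C₀ × 100% = 7.96 × 10^-4/0.0773 × 100% = 1.0%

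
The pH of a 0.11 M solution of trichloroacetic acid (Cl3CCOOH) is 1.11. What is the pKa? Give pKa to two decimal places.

pKa = 0.73

[H+] = 10^(-1.11) = 7.76 × 10^-2 M
At equilibrium [HA] = 0.11 − 7.76 × 10^-2 = 3.24 × 10^-2 M
Ka = [H+][A-]/[HA] = (7.76 × 10^-2)² / 3.24 × 10^-2 = 1.86 × 10^-1
pKa = -log(1.86 × 10^-1) = 0.73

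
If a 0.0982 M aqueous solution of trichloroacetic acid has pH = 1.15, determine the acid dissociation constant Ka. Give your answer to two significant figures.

[H+] = 10^(-1.15) = 7.08 × 10^-2 M
At equilibrium [HA] = 0.0982 − 7.08 × 10^-2 = 2.74 × 10^-2 M
Ka = [H+][A-]/[HA] = (7.08 × 10^-2)² / 2.74 × 10^-2 = 1.8 × 10^-1

Ka = 1.8 × 10^-1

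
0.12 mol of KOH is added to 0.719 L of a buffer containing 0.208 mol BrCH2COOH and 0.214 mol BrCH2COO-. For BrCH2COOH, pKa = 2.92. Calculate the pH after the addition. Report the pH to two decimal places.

After neutralization: n(BrCH2COOH) = 0.088 mol, n(BrCH2COO-) = 0.334 mol.
pH = pKa + log(n_BrCH2COO-/n_BrCH2COOH) = 2.92 + log(0.334/0.088) = 2.92 + (+0.579)

pH = 3.50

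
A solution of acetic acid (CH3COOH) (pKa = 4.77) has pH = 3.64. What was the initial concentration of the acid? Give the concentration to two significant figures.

[H+] = 10^(-3.64) = 2.29 × 10^-4 M = x
Ka = 10^(−4.77) = 1.70 × 10^-5
Ka = x²/(C₀ − x) ⇒ C₀ = x + x²/Ka
C₀ = 2.29 × 10^-4 + (2.29 × 10^-4)²/(1.70 × 10^-5) = 3.31 × 10^-3 M

C₀ = 3.3 × 10^-3 M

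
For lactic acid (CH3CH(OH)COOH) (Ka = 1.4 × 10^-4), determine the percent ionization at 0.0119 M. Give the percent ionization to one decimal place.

10.3%

CH3CH(OH)COOH ⇌ CH3CH(OH)COO- + H+; let x = [H+] at equilibrium.
Ka = x²/(C₀ − x); solving the quadratic gives x = 1.22 × 10^-3 M.
% ionization = x/C₀ × 100% = 1.22 × 10^-3/0.0119 × 100% = 10.3%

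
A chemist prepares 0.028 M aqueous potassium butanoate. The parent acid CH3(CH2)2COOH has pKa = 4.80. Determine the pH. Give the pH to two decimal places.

pH = 8.62

CH3(CH2)2COO- is the conjugate base of the weak acid CH3(CH2)2COOH.
Ka = 10^(−4.80) = 1.58 × 10^-5
Kb = Kw/Ka = 1.0×10^-14 / 1.58 × 10^-5 = 6.33 × 10^-10
Kb = [OH-]²/(0.028 − [OH-]) = 6.33 × 10^-10
Assume [OH-] ≪ 0.028: [OH-] ≈ √(6.33 × 10^-10 × 0.028) = 4.21 × 10^-6 M
pOH = −log(4.21 × 10^-6) = 5.38; pH = 14.00 − 5.38 = 8.62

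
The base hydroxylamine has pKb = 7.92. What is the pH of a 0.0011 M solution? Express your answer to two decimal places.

pH = 8.56

NH2OH + H2O ⇌ NH3OH+ + OH-
Kb = 10^(−7.92) = 1.20 × 10^-8
Kb = [OH-]²/(0.0011 − [OH-]) = 1.20 × 10^-8
Assume [OH-] ≪ 0.0011: [OH-] ≈ √(1.20 × 10^-8 × 0.0011) = 3.63 × 10^-6 M
Check: 0.33% ionized — well under 5%, approximation valid.
pOH = 5.44, so pH = 14.00 − pOH = 8.56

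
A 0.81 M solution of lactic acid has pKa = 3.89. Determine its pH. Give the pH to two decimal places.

CH3CH(OH)COOH ⇌ CH3CH(OH)COO- + H+
Ka = 10^(−3.89) = 1.29 × 10^-4
Let x = [H+] at equilibrium. Ka = x²/(0.81 − x).
Since Ka ≪ C₀, x ≈ √(Ka·C₀) = 1.02 × 10^-2 M.
(x/C₀ = 1.3% < 5%, so the approximation holds.)
pH = −log(1.02 × 10^-2) = 1.99

pH = 1.99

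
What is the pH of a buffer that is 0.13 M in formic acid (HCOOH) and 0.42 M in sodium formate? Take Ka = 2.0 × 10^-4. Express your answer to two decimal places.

pH = 4.21

pKa = −log(2.0 × 10^-4) = 3.699
Henderson–Hasselbalch: pH = pKa + log([HCOO-]/[HCOOH]) = 3.699 + log(0.42/0.13)
pH = 3.699 + (+0.509) = 4.21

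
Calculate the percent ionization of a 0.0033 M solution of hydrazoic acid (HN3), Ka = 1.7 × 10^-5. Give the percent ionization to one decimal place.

HN3 ⇌ N3- + H+; let x = [H+] at equilibrium.
Ka = x²/(C₀ − x); solving the quadratic gives x = 2.29 × 10^-4 M.
% ionization = x/C₀ × 100% = 2.29 × 10^-4/0.0033 × 100% = 6.9%

6.9%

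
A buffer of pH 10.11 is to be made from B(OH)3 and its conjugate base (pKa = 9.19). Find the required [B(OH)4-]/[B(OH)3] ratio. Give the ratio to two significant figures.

pH = pKa + log(r) ⇒ log(r) = 10.11 − 9.19 = +0.92
r = [B(OH)4-]/[B(OH)3] = 10^(+0.92) = 8.32

ratio = 8.3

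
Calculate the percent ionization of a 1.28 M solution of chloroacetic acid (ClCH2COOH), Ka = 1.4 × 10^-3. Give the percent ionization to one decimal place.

3.3%

ClCH2COOH ⇌ ClCH2COO- + H+; let x = [H+] at equilibrium.
x ≈ √(Ka·C₀) = √(1.4 × 10^-3 × 1.28) = 4.23 × 10^-2 M
% ionization = x/C₀ × 100% = 4.23 × 10^-2/1.28 × 100% = 3.3%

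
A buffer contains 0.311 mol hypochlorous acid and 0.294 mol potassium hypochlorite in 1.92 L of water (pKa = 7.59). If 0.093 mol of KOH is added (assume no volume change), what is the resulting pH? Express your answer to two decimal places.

pH = 7.84

OH- converts HOCl to OCl-: HOCl → 0.218 mol, OCl- → 0.387 mol.
Henderson–Hasselbalch with mole ratio 0.387/0.218: pH = 7.59 + (+0.249)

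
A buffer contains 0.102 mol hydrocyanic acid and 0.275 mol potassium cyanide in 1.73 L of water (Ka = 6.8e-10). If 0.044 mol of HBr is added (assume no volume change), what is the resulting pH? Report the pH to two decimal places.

Added H+ converts CN- to HCN: HCN → 0.146 mol, CN- → 0.231 mol.
pKa = −log(6.8 × 10^-10) = 9.167
pH = pKa + log([A⁻]/[HA]) = 9.167 + log(0.231/0.146) = 9.167 +0.199

pH = 9.37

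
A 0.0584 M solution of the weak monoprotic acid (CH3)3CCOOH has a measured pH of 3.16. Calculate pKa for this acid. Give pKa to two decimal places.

[H+] = 10^(-3.16) = 6.92 × 10^-4 M
At equilibrium [HA] = 0.0584 − 6.92 × 10^-4 = 5.77 × 10^-2 M
Ka = [H+][A-]/[HA] = (6.92 × 10^-4)² / 5.77 × 10^-2 = 8.30 × 10^-6
pKa = -log(8.30 × 10^-6) = 5.08

pKa = 5.08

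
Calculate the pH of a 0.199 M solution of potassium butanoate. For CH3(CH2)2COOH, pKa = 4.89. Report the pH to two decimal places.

pH = 9.09

CH3(CH2)2COO- is the conjugate base of the weak acid CH3(CH2)2COOH.
Ka = 10^(−4.89) = 1.29 × 10^-5
Kb = Kw/Ka = 1.0×10^-14 / 1.29 × 10^-5 = 7.75 × 10^-10
From the ICE table, Kb = x²/(0.199 − x) = 7.75 × 10^-10.
Neglecting x in the denominator: x = √(7.75 × 10^-10 × 0.199) = 1.24 × 10^-5 M
Check: 0.0062% ionized — well under 5%, approximation valid.
pOH = −log(1.24 × 10^-5) = 4.91; pH = 14.00 − 4.91 = 9.09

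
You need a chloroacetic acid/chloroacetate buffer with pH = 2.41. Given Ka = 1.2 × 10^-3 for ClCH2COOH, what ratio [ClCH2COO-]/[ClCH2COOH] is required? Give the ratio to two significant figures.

ratio = 0.31

pKa = -log(1.2 × 10^-3) = 2.921
pH = pKa + log(r) ⇒ log(r) = 2.41 − 2.921 = -0.511
r = [ClCH2COO-]/[ClCH2COOH] = 10^(-0.511) = 0.308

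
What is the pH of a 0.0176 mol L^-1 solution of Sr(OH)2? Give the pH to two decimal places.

Sr(OH)2 is a strong base (each formula unit releases 2 OH-); [OH-] = 0.0352 M.
pOH = -log(0.0352) = 1.45
pH = 14.00 - 1.45 = 12.55

pH = 12.55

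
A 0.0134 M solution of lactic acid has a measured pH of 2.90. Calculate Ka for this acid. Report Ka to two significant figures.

[H+] = 10^(-2.90) = 1.26 × 10^-3 M
At equilibrium [HA] = 0.0134 − 1.26 × 10^-3 = 1.21 × 10^-2 M
Ka = [H+][A-]/[HA] = (1.26 × 10^-3)² / 1.21 × 10^-2 = 1.3 × 10^-4

Ka = 1.3 × 10^-4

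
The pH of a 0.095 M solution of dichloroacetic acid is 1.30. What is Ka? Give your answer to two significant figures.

[H+] = 10^(-1.30) = 5.01 × 10^-2 M
At equilibrium [HA] = 0.095 − 5.01 × 10^-2 = 4.49 × 10^-2 M
Ka = [H+][A-]/[HA] = (5.01 × 10^-2)² / 4.49 × 10^-2 = 5.6 × 10^-2

Ka = 5.6 × 10^-2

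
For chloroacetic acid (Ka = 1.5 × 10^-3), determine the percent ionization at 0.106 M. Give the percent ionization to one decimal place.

ClCH2COOH ⇌ ClCH2COO- + H+; let x = [H+] at equilibrium.
Ka = x²/(C₀ − x); solving the quadratic gives x = 1.19 × 10^-2 M.
Fraction ionized = 1.19 × 10^-2 / 0.106 = 0.1123 → 11.2%

11.2%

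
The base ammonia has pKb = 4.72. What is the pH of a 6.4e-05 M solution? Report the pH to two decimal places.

NH3 + H2O ⇌ NH4+ + OH-
Kb = 10^(−4.72) = 1.91 × 10^-5
Kb = [OH-]²/(6.4e-05 − [OH-]) = 1.91 × 10^-5
Here C₀/Kb ≈ 3.35, so the small-[OH-] approximation fails. Use the quadratic:
[OH-] = [−1.91e-05 + √(1.91e-05² + 4.89e-09)]/2 = 2.67 × 10^-5 M
pOH = 4.57, so pH = 14.00 − pOH = 9.43

pH = 9.43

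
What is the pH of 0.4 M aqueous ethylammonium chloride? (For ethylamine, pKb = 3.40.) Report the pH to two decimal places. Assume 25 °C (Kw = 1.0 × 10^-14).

pH = 5.50

C2H5NH3+ is the conjugate acid of the weak base C2H5NH2.
Kb = 10^(−3.40) = 3.98 × 10^-4
Ka = Kw/Kb = 1.0×10^-14 / 3.98 × 10^-4 = 2.51 × 10^-11
Ka = x²/(0.4 − x) = 2.51 × 10^-11
Assume x ≪ 0.4: x ≈ √(2.51 × 10^-11 × 0.4) = 3.17 × 10^-6 M
Check: 0.00079% ionized — well under 5%, approximation valid.
pH = −log(3.17 × 10^-6) = 5.50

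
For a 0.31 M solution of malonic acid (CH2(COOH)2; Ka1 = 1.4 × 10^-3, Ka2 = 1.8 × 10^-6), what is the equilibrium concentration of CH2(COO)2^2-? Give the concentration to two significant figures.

1.8 × 10^-6 M

First ionization gives [H+] ≈ [CH2(COOH)COO-] = 2.01 × 10^-2 M.
Second step: Ka2 = [H+][CH2(COO)2^2-]/[CH2(COOH)COO-] ≈ [CH2(COO)2^2-] (since [H+] ≈ [CH2(COOH)COO-]).
So [CH2(COO)2^2-] ≈ Ka2.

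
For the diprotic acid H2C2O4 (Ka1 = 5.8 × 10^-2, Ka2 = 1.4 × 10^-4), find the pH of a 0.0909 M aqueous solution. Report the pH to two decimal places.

pH = 1.31

Since Ka1 ≫ Ka2, the first ionization dominates [H+].
Ka1 = x²/(0.0909 − x) = 5.8 × 10^-2
Solving the quadratic: x = (−Ka1 + √(Ka1² + 4·Ka1·C₀))/2 = 4.92 × 10^-2 M
pH = −log(4.92 × 10^-2) = 1.31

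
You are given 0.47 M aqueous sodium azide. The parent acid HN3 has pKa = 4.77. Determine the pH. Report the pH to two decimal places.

pH = 9.22

N3- is the conjugate base of the weak acid HN3.
Ka = 10^(−4.77) = 1.70 × 10^-5
Kb = Kw/Ka = 1.0×10^-14 / 1.70 × 10^-5 = 5.88 × 10^-10
From the ICE table, Kb = [OH-]²/(0.47 − [OH-]) = 5.88 × 10^-10.
Neglecting [OH-] in the denominator: [OH-] = √(5.88 × 10^-10 × 0.47) = 1.66 × 10^-5 M
([OH-]/C₀ = 0.0035% < 5%, so the approximation holds.)
pOH = 4.78, so pH = 14.00 − pOH = 9.22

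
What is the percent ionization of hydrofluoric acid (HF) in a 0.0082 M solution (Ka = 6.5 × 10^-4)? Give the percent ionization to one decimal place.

HF ⇌ F- + H+; let x = [H+] at equilibrium.
Ka = x²/(C₀ − x); solving the quadratic gives x = 2.01 × 10^-3 M.
Fraction ionized = 2.01 × 10^-3 / 0.0082 = 0.2451 → 24.5%

24.5%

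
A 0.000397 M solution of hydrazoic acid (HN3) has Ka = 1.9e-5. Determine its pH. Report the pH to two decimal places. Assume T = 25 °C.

HN3 ⇌ N3- + H+
From the ICE table, Ka = [H+]²/(0.000397 − [H+]) = 1.9 × 10^-5.
Here C₀/Ka ≈ 20.9, so the small-[H+] approximation fails. Use the quadratic:
[H+] = [−1.9e-05 + √(1.9e-05² + 3.02e-08)]/2 = 7.79 × 10^-5 M
pH = −log(7.79 × 10^-5) = 4.11

pH = 4.11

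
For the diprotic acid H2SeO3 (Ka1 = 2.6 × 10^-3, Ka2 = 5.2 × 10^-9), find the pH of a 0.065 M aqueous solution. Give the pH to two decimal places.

Since Ka1 ≫ Ka2, the first ionization dominates [H+].
Ka1 = x²/(0.065 − x) = 2.6 × 10^-3
Solving the quadratic: x = (−Ka1 + √(Ka1² + 4·Ka1·C₀))/2 = 1.18 × 10^-2 M
pH = −log(1.18 × 10^-2) = 1.93

pH = 1.93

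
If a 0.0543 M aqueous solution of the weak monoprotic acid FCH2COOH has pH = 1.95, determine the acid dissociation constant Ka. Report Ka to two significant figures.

Ka = 2.9 × 10^-3

[H+] = 10^(-1.95) = 1.12 × 10^-2 M
At equilibrium [HA] = 0.0543 − 1.12 × 10^-2 = 4.31 × 10^-2 M
Ka = [H+][A-]/[HA] = (1.12 × 10^-2)² / 4.31 × 10^-2 = 2.9 × 10^-3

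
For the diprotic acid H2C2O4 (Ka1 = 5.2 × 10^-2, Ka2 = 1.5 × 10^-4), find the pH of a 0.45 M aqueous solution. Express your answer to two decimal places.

Since Ka1 ≫ Ka2, the first ionization dominates [H+].
Ka1 = x²/(0.45 − x) = 5.2 × 10^-2
Solving the quadratic: x = (−Ka1 + √(Ka1² + 4·Ka1·C₀))/2 = 1.29 × 10^-1 M
pH = −log(1.29 × 10^-1) = 0.89

pH = 0.89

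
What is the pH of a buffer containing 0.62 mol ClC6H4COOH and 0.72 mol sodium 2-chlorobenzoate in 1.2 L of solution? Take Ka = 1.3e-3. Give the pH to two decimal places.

pH = 2.95

pKa = −log(1.3 × 10^-3) = 2.886
Using pH = pKa + log([base]/[acid]) with [base]/[acid] = 0.72/0.62:
pH = 2.886 + (+0.065) = 2.95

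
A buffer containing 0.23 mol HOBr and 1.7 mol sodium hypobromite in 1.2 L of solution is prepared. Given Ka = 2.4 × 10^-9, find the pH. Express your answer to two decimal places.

pKa = −log(2.4 × 10^-9) = 8.620
Using pH = pKa + log([base]/[acid]) with [base]/[acid] = 1.7/0.23:
pH = 8.620 + (+0.869) = 9.49

pH = 9.49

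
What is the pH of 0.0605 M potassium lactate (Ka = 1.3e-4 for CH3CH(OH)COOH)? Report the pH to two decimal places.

pH = 8.33

CH3CH(OH)COO- is the conjugate base of the weak acid CH3CH(OH)COOH.
Kb = Kw/Ka = 1.0×10^-14 / 1.3 × 10^-4 = 7.69 × 10^-11
From the ICE table, Kb = [OH-]²/(0.0605 − [OH-]) = 7.69 × 10^-11.
Assume [OH-] ≪ 0.0605: [OH-] ≈ √(7.69 × 10^-11 × 0.0605) = 2.16 × 10^-6 M
pOH = −log(2.16 × 10^-6) = 5.67; pH = 14.00 − 5.67 = 8.33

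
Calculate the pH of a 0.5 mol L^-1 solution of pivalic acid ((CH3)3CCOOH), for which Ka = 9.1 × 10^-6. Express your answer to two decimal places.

(CH3)3CCOOH ⇌ (CH3)3CCOO- + H+
Ka = [H+]²/(0.5 − [H+]) = 9.1 × 10^-6
Neglecting [H+] in the denominator: [H+] = √(9.1 × 10^-6 × 0.5) = 2.13 × 10^-3 M
pH = −log(2.13 × 10^-3) = 2.67

pH = 2.67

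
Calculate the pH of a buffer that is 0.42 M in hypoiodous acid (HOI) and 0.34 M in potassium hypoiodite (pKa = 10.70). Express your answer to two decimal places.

Using pH = pKa + log([base]/[acid]) with [base]/[acid] = 0.34/0.42:
pH = 10.70 + (-0.092) = 10.61

pH = 10.61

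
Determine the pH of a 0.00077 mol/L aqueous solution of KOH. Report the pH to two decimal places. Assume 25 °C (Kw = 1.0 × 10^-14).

KOH is a strong base; [OH-] = 0.00077 M.
pOH = -log(0.00077) = 3.11
pH = 14.00 - 3.11 = 10.89

pH = 10.89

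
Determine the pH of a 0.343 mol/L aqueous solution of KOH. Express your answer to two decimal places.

KOH is a strong base; [OH-] = 0.343 M.
pOH = -log(0.343) = 0.46
pH = 14.00 - 0.46 = 13.54

pH = 13.54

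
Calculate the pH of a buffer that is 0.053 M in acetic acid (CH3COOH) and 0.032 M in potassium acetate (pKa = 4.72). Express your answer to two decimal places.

pH = 4.50

Using pH = pKa + log([base]/[acid]) with [base]/[acid] = 0.032/0.053:
pH = 4.72 + (-0.219) = 4.50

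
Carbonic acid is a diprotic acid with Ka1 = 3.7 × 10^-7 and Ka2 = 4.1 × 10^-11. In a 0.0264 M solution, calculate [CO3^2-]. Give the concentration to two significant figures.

4.1 × 10^-11 M

First ionization gives [H+] ≈ [HCO3-] = 9.88 × 10^-5 M.
Second step: Ka2 = [H+][CO3^2-]/[HCO3-] ≈ [CO3^2-] (since [H+] ≈ [HCO3-]).
So [CO3^2-] ≈ Ka2.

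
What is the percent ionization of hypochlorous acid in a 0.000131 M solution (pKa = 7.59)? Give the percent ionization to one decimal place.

1.4%

HOCl ⇌ OCl- + H+; let x = [H+] at equilibrium.
Ka = 10^(−7.59) = 2.57 × 10^-8
x ≈ √(Ka·C₀) = √(2.57 × 10^-8 × 0.000131) = 1.83 × 10^-6 M
Fraction ionized = 1.83 × 10^-6 / 0.000131 = 0.0140 → 1.4%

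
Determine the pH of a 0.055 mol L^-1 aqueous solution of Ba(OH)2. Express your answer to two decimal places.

Ba(OH)2 is a strong base (each formula unit releases 2 OH-); [OH-] = 0.11 M.
pOH = -log(0.11) = 0.96
pH = 14.00 - 0.96 = 13.04

pH = 13.04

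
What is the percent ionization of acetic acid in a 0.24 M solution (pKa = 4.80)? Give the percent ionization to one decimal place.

CH3COOH ⇌ CH3COO- + H+; let x = [H+] at equilibrium.
Ka = 10^(−4.80) = 1.58 × 10^-5
x ≈ √(Ka·C₀) = √(1.58 × 10^-5 × 0.24) = 1.95 × 10^-3 M
% ionization = x/C₀ × 100% = 1.95 × 10^-3/0.24 × 100% = 0.8%

0.8%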